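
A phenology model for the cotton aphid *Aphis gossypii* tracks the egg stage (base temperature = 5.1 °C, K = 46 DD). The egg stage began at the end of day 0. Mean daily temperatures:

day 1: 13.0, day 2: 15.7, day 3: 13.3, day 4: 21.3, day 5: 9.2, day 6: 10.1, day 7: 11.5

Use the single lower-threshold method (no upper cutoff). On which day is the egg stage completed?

day 5

Daily DD above 5.1 °C: 7.9, 10.6, 8.2, 16.2, 4.1, 5.0, 6.4.
Cumulative: 7.9, 18.5, 26.7, 42.9, 47.0, 52.0, 58.4.
The total first reaches 46 DD on day 5.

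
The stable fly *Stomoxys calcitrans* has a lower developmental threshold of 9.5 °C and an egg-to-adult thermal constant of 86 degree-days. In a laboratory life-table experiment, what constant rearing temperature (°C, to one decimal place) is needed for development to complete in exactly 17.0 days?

14.6 °C

Required daily accumulation = 86 / 17.0 = 5.059 DD/day.
T = T_base + 5.059 = 9.5 + 5.059 = 14.559 ≈ 14.6 °C.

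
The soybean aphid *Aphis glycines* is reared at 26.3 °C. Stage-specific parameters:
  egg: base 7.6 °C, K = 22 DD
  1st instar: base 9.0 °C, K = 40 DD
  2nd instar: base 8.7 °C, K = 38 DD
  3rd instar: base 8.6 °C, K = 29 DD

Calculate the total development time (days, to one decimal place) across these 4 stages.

7.3 days

egg: 22 / (26.3 − 7.6) = 22 / 18.7 = 1.176 d.
1st instar: 40 / (26.3 − 9.0) = 40 / 17.3 = 2.312 d.
2nd instar: 38 / (26.3 − 8.7) = 38 / 17.6 = 2.159 d.
3rd instar: 29 / (26.3 − 8.6) = 29 / 17.7 = 1.638 d.
Sum = 7.286 ≈ 7.3 days.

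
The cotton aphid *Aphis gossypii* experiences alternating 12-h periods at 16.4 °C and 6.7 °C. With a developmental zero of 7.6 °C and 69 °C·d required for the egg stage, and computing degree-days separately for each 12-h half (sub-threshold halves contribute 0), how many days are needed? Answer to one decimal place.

Day half: max(0, 16.4 − 7.6) × 0.5 = 8.8 × 0.5 = 4.40 DD.
Night half: max(0, 6.7 − 7.6) × 0.5 = 0.0 × 0.5 = 0.00 DD.
Per 24 h: 4.40 DD/day.
Duration = 69 / 4.40 = 15.682 ≈ 15.7 days.

15.7 days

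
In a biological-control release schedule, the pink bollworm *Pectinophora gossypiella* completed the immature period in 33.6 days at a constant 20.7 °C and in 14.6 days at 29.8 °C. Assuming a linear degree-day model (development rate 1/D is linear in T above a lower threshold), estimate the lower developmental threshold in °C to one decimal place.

13.7 °C

Linear rate model ⇒ the product D·(T − T_b) is constant across temperatures.
33.6·(20.7 − T_b) = 14.6·(29.8 − T_b)
T_b = (33.6·20.7 − 14.6·29.8) / (33.6 − 14.6) = 260.44 / 19.0 = 13.707 °C ≈ 13.7 °C.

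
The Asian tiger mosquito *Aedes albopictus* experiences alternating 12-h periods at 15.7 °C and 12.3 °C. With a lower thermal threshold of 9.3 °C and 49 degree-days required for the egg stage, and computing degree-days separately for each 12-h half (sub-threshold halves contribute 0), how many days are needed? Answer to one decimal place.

10.4 days

Day half: max(0, 15.7 − 9.3) × 0.5 = 6.4 × 0.5 = 3.20 DD.
Night half: max(0, 12.3 − 9.3) × 0.5 = 3.0 × 0.5 = 1.50 DD.
Per 24 h: 4.70 DD/day.
Duration = 49 / 4.70 = 10.426 ≈ 10.4 days.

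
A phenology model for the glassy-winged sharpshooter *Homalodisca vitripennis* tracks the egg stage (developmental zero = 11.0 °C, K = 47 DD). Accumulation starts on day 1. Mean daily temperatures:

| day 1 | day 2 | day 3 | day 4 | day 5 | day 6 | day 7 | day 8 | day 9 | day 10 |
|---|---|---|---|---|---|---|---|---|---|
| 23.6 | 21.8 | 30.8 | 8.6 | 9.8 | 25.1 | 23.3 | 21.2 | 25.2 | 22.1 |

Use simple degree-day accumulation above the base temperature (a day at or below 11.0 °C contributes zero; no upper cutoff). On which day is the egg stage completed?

Daily DD above 11.0 °C: 12.6, 10.8, 19.8, 0.0, 0.0, 14.1, 12.3, 10.2, 14.2, 11.1.
Cumulative: 12.6, 23.4, 43.2, 43.2, 43.2, 57.3, 69.6, 79.8, 94.0, 105.1.
The total first reaches 47 DD on day 6.

day 6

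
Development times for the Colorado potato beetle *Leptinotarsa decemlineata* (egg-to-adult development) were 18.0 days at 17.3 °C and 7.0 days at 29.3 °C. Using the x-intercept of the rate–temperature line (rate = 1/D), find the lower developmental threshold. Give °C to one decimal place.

Equal thermal constants: D₁(T₁ − T_b) = D₂(T₂ − T_b).
18.0·(17.3 − T_b) = 7.0·(29.3 − T_b)
T_b = (18.0·17.3 − 7.0·29.3) / (18.0 − 7.0) = 106.30 / 11.0 = 9.664 °C ≈ 9.7 °C.

9.7 °C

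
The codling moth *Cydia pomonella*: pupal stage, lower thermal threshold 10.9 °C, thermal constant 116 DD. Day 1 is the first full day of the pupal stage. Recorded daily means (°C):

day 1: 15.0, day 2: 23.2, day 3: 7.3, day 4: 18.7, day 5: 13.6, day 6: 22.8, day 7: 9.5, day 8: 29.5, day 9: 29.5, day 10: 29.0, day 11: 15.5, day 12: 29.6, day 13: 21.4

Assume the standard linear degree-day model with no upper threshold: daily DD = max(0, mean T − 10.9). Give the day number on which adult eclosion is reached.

day 12

Daily DD above 10.9 °C: 4.1, 12.3, 0.0, 7.8, 2.7, 11.9, 0.0, 18.6, 18.6, 18.1, 4.6, 18.7, 10.5.
Cumulative: 4.1, 16.4, 16.4, 24.2, 26.9, 38.8, 38.8, 57.4, 76.0, 94.1, 98.7, 117.4, 127.9.
The total first reaches 116 DD on day 12.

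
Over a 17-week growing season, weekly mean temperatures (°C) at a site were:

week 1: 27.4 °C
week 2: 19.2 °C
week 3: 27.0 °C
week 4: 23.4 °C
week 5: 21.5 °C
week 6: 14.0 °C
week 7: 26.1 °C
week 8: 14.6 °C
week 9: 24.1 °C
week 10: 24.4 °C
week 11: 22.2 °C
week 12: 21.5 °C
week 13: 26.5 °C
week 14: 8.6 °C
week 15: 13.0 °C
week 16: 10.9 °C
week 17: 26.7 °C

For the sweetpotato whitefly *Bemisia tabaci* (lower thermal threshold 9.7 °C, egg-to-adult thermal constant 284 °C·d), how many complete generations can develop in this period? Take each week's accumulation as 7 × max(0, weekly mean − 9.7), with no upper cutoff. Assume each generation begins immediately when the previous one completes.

4 generations

Weekly DD (7 × max(0, T̄ − 9.7)): 123.9, 66.5, 121.1, 95.9, 82.6, 30.1, 114.8, 34.3, 100.8, 102.9, 87.5, 82.6, 117.6, 0.0, 23.1, 8.4, 119.0.
Season total = 1311.1 DD.
Complete generations = ⌊1311.1 / 284⌋ = 4.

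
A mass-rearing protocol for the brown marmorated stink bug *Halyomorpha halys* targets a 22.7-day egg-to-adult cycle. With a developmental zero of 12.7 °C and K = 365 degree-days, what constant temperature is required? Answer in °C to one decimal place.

28.8 °C

Required daily accumulation = 365 / 22.7 = 16.079 DD/day.
T = T_base + 16.079 = 12.7 + 16.079 = 28.779 ≈ 28.8 °C.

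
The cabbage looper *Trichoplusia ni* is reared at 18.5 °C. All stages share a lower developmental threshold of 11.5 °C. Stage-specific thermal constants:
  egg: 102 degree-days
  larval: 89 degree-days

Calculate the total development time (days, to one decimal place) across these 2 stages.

Daily accumulation at 18.5 °C = 18.5 − 11.5 = 7.0 DD/day.
Total K = 102 + 89 = 191 DD.
Total duration = 191 / 7.0 = 27.286 ≈ 27.3 days.

27.3 days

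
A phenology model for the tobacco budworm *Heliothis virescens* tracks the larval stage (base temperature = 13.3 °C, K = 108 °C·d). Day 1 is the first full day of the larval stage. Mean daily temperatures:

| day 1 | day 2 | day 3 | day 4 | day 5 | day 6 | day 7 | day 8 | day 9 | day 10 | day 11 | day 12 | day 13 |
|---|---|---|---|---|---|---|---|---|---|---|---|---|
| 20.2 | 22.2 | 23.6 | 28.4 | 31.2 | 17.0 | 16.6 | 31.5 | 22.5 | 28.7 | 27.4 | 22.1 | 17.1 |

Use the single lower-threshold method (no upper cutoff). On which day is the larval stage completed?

day 10

Daily DD above 13.3 °C: 6.9, 8.9, 10.3, 15.1, 17.9, 3.7, 3.3, 18.2, 9.2, 15.4, 14.1, 8.8, 3.8.
Cumulative: 6.9, 15.8, 26.1, 41.2, 59.1, 62.8, 66.1, 84.3, 93.5, 108.9, 123.0, 131.8, 135.6.
The total first reaches 108 DD on day 10.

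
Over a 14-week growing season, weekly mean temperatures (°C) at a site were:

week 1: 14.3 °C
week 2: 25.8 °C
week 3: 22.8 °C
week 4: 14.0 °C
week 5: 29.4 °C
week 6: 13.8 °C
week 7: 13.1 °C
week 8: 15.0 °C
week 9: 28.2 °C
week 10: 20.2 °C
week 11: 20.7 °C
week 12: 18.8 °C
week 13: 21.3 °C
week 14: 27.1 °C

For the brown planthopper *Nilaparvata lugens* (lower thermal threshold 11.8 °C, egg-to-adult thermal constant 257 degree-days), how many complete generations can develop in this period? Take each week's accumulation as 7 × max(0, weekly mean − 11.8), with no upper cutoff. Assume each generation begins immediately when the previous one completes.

3 generations

Weekly DD (7 × max(0, T̄ − 11.8)): 17.5, 98.0, 77.0, 15.4, 123.2, 14.0, 9.1, 22.4, 114.8, 58.8, 62.3, 49.0, 66.5, 107.1.
Season total = 835.1 DD.
Complete generations = ⌊835.1 / 257⌋ = 3.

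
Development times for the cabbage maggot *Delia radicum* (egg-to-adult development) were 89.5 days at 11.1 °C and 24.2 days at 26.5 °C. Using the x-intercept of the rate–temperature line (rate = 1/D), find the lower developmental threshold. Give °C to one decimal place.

Equal thermal constants: D₁(T₁ − T_b) = D₂(T₂ − T_b).
89.5·(11.1 − T_b) = 24.2·(26.5 − T_b)
T_b = (89.5·11.1 − 24.2·26.5) / (89.5 − 24.2) = 352.15 / 65.3 = 5.393 °C ≈ 5.4 °C.

5.4 °C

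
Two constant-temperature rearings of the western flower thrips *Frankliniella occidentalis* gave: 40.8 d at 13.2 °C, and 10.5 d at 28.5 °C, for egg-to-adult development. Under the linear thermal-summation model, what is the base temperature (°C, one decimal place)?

7.9 °C

Linear rate model ⇒ the product D·(T − T_b) is constant across temperatures.
40.8·(13.2 − T_b) = 10.5·(28.5 − T_b)
T_b = (40.8·13.2 − 10.5·28.5) / (40.8 − 10.5) = 239.31 / 30.3 = 7.898 °C ≈ 7.9 °C.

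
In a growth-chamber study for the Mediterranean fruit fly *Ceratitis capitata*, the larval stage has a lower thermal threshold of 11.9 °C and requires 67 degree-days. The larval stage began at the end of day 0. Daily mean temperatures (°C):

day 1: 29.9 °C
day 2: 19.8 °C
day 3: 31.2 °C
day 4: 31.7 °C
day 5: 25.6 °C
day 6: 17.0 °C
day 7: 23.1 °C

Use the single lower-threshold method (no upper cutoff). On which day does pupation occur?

Daily DD above 11.9 °C: 18.0, 7.9, 19.3, 19.8, 13.7, 5.1, 11.2.
Cumulative: 18.0, 25.9, 45.2, 65.0, 78.7, 83.8, 95.0.
The total first reaches 67 DD on day 5.

day 5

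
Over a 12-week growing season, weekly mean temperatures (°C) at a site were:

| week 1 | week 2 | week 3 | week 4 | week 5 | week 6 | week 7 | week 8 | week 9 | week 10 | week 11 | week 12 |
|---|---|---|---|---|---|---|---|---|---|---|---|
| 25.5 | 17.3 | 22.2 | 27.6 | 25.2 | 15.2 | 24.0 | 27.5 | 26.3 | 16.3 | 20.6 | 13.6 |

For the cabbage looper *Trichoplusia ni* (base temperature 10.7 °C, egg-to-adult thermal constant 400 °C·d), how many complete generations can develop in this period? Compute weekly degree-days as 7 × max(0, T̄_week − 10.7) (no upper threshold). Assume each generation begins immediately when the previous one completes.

Weekly DD (7 × max(0, T̄ − 10.7)): 103.6, 46.2, 80.5, 118.3, 101.5, 31.5, 93.1, 117.6, 109.2, 39.2, 69.3, 20.3.
Season total = 930.3 DD.
Complete generations = ⌊930.3 / 400⌋ = 2.

2 generations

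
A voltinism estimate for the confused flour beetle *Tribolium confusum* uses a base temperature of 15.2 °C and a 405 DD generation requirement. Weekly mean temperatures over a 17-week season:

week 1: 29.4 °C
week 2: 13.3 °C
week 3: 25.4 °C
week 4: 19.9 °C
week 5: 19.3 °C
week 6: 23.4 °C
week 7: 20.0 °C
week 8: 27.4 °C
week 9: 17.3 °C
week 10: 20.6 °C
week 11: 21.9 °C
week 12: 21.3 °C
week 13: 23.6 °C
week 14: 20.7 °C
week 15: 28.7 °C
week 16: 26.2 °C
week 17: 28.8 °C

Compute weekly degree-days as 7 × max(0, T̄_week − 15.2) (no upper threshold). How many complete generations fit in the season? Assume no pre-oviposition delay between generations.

Weekly DD (7 × max(0, T̄ − 15.2)): 99.4, 0.0, 71.4, 32.9, 28.7, 57.4, 33.6, 85.4, 14.7, 37.8, 46.9, 42.7, 58.8, 38.5, 94.5, 77.0, 95.2.
Season total = 914.9 DD.
Complete generations = ⌊914.9 / 405⌋ = 2.

2 generations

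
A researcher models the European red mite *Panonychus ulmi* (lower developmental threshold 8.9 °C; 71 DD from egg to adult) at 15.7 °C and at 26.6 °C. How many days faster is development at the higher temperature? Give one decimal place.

At 15.7 °C: 71 / (15.7 − 8.9) = 71 / 6.8 = 10.441 d.
At 26.6 °C: 71 / (26.6 − 8.9) = 71 / 17.7 = 4.011 d.
Difference = |10.441 − 4.011| = 6.430 ≈ 6.4 days.

6.4 days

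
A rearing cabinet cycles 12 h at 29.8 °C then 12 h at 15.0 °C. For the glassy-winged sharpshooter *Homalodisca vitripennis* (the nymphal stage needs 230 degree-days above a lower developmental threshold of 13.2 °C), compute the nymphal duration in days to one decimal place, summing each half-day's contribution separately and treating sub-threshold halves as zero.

Day half: max(0, 29.8 − 13.2) × 0.5 = 16.6 × 0.5 = 8.30 DD.
Night half: max(0, 15.0 − 13.2) × 0.5 = 1.8 × 0.5 = 0.90 DD.
Per 24 h: 9.20 DD/day.
Duration = 230 / 9.20 = 25.000 ≈ 25.0 days.

25.0 days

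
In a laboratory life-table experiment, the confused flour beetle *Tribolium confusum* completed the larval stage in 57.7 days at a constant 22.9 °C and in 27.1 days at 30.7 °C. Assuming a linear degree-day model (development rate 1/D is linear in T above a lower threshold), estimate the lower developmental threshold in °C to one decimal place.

Equal thermal constants: D₁(T₁ − T_b) = D₂(T₂ − T_b).
57.7·(22.9 − T_b) = 27.1·(30.7 − T_b)
T_b = (57.7·22.9 − 27.1·30.7) / (57.7 − 27.1) = 489.36 / 30.6 = 15.992 °C ≈ 16.0 °C.

16.0 °C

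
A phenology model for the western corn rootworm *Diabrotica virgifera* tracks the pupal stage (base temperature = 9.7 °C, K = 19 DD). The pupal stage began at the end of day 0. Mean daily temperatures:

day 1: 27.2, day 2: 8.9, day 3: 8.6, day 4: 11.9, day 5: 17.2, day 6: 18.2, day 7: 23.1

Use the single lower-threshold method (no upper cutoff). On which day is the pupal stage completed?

Daily DD above 9.7 °C: 17.5, 0.0, 0.0, 2.2, 7.5, 8.5, 13.4.
Cumulative: 17.5, 17.5, 17.5, 19.7, 27.2, 35.7, 49.1.
The total first reaches 19 DD on day 4.

day 4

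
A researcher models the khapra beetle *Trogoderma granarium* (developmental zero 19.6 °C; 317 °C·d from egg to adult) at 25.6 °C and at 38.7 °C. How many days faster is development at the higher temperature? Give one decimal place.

36.2 days

At 25.6 °C: 317 / (25.6 − 19.6) = 317 / 6.0 = 52.833 d.
At 38.7 °C: 317 / (38.7 − 19.6) = 317 / 19.1 = 16.597 d.
Difference = |52.833 − 16.597| = 36.236 ≈ 36.2 days.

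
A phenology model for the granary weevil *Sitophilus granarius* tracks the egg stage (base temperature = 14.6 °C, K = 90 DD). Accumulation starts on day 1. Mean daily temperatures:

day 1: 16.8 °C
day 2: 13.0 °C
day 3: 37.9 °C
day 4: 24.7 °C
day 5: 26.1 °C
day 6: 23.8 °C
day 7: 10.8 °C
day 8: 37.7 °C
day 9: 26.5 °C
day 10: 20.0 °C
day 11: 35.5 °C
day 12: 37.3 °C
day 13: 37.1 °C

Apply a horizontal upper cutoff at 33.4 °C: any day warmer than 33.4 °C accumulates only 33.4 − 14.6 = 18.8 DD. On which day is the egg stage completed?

day 11

Daily DD above 14.6 °C (capped at 18.8): 2.2, 0.0, 18.8, 10.1, 11.5, 9.2, 0.0, 18.8, 11.9, 5.4, 18.8, 18.8, 18.8.
Cumulative: 2.2, 2.2, 21.0, 31.1, 42.6, 51.8, 51.8, 70.6, 82.5, 87.9, 106.7, 125.5, 144.3.
The total first reaches 90 DD on day 11.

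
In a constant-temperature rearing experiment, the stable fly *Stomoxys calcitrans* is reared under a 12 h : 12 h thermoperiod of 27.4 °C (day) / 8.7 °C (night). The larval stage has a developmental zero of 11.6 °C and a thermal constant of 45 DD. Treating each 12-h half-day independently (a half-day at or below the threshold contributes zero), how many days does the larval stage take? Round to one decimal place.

Day half: max(0, 27.4 − 11.6) × 0.5 = 15.8 × 0.5 = 7.90 DD.
Night half: max(0, 8.7 − 11.6) × 0.5 = 0.0 × 0.5 = 0.00 DD.
Per 24 h: 7.90 DD/day.
Duration = 45 / 7.90 = 5.696 ≈ 5.7 days.

5.7 days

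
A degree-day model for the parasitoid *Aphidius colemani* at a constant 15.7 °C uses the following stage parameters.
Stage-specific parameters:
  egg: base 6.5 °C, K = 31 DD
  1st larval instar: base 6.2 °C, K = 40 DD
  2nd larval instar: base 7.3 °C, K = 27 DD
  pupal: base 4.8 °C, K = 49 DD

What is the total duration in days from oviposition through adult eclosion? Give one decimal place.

15.3 days

egg: 31 / (15.7 − 6.5) = 31 / 9.2 = 3.370 d.
1st larval instar: 40 / (15.7 − 6.2) = 40 / 9.5 = 4.211 d.
2nd larval instar: 27 / (15.7 − 7.3) = 27 / 8.4 = 3.214 d.
pupal: 49 / (15.7 − 4.8) = 49 / 10.9 = 4.495 d.
Sum = 15.290 ≈ 15.3 days.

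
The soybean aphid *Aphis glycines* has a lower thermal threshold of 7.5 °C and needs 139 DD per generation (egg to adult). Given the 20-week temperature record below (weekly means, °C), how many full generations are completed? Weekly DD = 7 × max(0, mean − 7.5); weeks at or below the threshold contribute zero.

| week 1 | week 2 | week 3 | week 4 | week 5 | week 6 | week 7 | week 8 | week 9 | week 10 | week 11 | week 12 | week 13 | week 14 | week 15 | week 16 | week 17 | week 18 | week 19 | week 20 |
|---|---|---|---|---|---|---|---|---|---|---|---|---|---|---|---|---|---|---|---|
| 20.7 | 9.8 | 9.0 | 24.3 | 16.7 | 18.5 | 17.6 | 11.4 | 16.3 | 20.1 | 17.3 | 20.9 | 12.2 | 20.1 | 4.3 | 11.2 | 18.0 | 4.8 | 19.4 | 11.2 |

Weekly DD (7 × max(0, T̄ − 7.5)): 92.4, 16.1, 10.5, 117.6, 64.4, 77.0, 70.7, 27.3, 61.6, 88.2, 68.6, 93.8, 32.9, 88.2, 0.0, 25.9, 73.5, 0.0, 83.3, 25.9.
Season total = 1117.9 DD.
Complete generations = ⌊1117.9 / 139⌋ = 8.

8 generations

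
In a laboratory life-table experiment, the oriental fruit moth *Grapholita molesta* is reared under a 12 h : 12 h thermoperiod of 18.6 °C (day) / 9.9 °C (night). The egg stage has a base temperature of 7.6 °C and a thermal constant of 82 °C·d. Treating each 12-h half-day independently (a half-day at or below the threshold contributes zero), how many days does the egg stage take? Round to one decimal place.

12.3 days

Day half: max(0, 18.6 − 7.6) × 0.5 = 11.0 × 0.5 = 5.50 DD.
Night half: max(0, 9.9 − 7.6) × 0.5 = 2.3 × 0.5 = 1.15 DD.
Per 24 h: 6.65 DD/day.
Duration = 82 / 6.65 = 12.331 ≈ 12.3 days.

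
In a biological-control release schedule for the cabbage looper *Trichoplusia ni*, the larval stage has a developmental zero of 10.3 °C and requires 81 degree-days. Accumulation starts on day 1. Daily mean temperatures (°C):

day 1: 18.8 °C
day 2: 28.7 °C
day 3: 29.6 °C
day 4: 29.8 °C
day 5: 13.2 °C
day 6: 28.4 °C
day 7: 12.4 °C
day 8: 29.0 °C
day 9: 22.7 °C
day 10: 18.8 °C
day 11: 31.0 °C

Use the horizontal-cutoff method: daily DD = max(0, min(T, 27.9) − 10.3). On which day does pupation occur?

day 6

Daily DD above 10.3 °C (capped at 17.6): 8.5, 17.6, 17.6, 17.6, 2.9, 17.6, 2.1, 17.6, 12.4, 8.5, 17.6.
Cumulative: 8.5, 26.1, 43.7, 61.3, 64.2, 81.8, 83.9, 101.5, 113.9, 122.4, 140.0.
The total first reaches 81 DD on day 6.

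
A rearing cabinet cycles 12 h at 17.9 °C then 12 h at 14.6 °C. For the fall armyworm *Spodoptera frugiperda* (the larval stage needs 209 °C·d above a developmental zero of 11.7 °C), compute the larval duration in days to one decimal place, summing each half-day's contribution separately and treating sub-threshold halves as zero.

Day half: max(0, 17.9 − 11.7) × 0.5 = 6.2 × 0.5 = 3.10 DD.
Night half: max(0, 14.6 − 11.7) × 0.5 = 2.9 × 0.5 = 1.45 DD.
Per 24 h: 4.55 DD/day.
Duration = 209 / 4.55 = 45.934 ≈ 45.9 days.

45.9 days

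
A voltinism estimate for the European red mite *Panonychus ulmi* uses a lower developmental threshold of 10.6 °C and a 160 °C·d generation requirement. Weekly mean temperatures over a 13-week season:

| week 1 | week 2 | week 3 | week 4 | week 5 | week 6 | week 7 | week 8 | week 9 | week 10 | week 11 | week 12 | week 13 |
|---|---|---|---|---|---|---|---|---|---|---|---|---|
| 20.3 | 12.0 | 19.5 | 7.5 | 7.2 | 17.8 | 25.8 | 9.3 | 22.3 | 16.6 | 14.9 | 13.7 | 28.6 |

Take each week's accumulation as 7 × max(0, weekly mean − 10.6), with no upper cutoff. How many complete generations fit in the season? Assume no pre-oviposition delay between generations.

3 generations

Weekly DD (7 × max(0, T̄ − 10.6)): 67.9, 9.8, 62.3, 0.0, 0.0, 50.4, 106.4, 0.0, 81.9, 42.0, 30.1, 21.7, 126.0.
Season total = 598.5 DD.
Complete generations = ⌊598.5 / 160⌋ = 3.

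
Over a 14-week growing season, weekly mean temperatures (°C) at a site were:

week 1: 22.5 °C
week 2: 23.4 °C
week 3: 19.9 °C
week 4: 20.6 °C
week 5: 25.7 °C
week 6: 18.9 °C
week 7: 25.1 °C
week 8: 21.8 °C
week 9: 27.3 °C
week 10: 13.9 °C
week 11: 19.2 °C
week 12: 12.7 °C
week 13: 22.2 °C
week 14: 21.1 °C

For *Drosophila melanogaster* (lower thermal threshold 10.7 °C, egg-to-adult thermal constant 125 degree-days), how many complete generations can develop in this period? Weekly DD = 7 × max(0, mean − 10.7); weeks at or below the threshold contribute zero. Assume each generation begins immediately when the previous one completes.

Weekly DD (7 × max(0, T̄ − 10.7)): 82.6, 88.9, 64.4, 69.3, 105.0, 57.4, 100.8, 77.7, 116.2, 22.4, 59.5, 14.0, 80.5, 72.8.
Season total = 1011.5 DD.
Complete generations = ⌊1011.5 / 125⌋ = 8.

8 generations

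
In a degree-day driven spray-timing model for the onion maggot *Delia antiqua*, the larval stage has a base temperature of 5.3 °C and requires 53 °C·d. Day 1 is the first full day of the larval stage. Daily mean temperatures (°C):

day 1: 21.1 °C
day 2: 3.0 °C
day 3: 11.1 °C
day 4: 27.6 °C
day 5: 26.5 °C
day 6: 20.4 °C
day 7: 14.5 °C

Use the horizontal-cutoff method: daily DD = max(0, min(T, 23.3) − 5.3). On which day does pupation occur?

day 5

Daily DD above 5.3 °C (capped at 18.0): 15.8, 0.0, 5.8, 18.0, 18.0, 15.1, 9.2.
Cumulative: 15.8, 15.8, 21.6, 39.6, 57.6, 72.7, 81.9.
The total first reaches 53 DD on day 5.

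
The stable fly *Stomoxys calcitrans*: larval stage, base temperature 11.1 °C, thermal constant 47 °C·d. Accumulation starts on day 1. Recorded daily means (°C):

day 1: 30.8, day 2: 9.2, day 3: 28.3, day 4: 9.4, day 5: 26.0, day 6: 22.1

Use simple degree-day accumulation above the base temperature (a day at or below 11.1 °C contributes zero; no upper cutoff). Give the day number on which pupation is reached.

day 5

Daily DD above 11.1 °C: 19.7, 0.0, 17.2, 0.0, 14.9, 11.0.
Cumulative: 19.7, 19.7, 36.9, 36.9, 51.8, 62.8.
The total first reaches 47 DD on day 5.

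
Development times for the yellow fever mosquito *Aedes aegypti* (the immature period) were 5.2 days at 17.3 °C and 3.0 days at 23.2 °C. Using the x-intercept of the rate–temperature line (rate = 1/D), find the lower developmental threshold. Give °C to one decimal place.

9.3 °C

Equal thermal constants: D₁(T₁ − T_b) = D₂(T₂ − T_b).
5.2·(17.3 − T_b) = 3.0·(23.2 − T_b)
T_b = (5.2·17.3 − 3.0·23.2) / (5.2 − 3.0) = 20.36 / 2.2 = 9.255 °C ≈ 9.3 °C.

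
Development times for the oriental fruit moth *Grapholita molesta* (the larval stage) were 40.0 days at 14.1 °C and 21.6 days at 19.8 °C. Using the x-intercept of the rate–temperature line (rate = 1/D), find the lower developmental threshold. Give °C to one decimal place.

Linear rate model ⇒ the product D·(T − T_b) is constant across temperatures.
40.0·(14.1 − T_b) = 21.6·(19.8 − T_b)
T_b = (40.0·14.1 − 21.6·19.8) / (40.0 − 21.6) = 136.32 / 18.4 = 7.409 °C ≈ 7.4 °C.

7.4 °C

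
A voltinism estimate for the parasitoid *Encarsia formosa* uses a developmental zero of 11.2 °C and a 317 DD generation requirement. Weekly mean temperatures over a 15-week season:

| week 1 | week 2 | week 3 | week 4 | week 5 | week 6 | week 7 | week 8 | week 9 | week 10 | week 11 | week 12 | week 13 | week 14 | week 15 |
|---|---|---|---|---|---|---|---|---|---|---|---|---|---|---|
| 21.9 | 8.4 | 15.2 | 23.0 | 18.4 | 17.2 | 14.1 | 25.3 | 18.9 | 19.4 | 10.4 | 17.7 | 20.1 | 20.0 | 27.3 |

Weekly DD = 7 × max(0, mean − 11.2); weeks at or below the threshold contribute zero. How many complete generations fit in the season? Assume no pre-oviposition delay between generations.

2 generations

Weekly DD (7 × max(0, T̄ − 11.2)): 74.9, 0.0, 28.0, 82.6, 50.4, 42.0, 20.3, 98.7, 53.9, 57.4, 0.0, 45.5, 62.3, 61.6, 112.7.
Season total = 790.3 DD.
Complete generations = ⌊790.3 / 317⌋ = 2.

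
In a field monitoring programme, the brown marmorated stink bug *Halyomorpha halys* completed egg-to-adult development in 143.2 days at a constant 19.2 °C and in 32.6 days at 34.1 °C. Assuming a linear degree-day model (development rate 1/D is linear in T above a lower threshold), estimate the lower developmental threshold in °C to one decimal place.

Under the model K = D·(T − T_b), so D₁·(T₁ − T_b) = D₂·(T₂ − T_b).
143.2·(19.2 − T_b) = 32.6·(34.1 − T_b)
T_b = (143.2·19.2 − 32.6·34.1) / (143.2 − 32.6) = 1637.78 / 110.6 = 14.808 °C ≈ 14.8 °C.

14.8 °C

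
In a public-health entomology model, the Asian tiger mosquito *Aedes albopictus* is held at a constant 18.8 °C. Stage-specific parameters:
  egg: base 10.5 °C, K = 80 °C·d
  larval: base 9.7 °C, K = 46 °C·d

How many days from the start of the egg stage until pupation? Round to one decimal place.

egg: 80 / (18.8 − 10.5) = 80 / 8.3 = 9.639 d.
larval: 46 / (18.8 − 9.7) = 46 / 9.1 = 5.055 d.
Sum = 14.693 ≈ 14.7 days.

14.7 days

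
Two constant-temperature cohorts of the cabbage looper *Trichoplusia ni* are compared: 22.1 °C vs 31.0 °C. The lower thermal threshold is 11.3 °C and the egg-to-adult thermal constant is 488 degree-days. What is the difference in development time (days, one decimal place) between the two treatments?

At 22.1 °C: 488 / (22.1 − 11.3) = 488 / 10.8 = 45.185 d.
At 31.0 °C: 488 / (31.0 − 11.3) = 488 / 19.7 = 24.772 d.
Difference = |45.185 − 24.772| = 20.414 ≈ 20.4 days.

20.4 days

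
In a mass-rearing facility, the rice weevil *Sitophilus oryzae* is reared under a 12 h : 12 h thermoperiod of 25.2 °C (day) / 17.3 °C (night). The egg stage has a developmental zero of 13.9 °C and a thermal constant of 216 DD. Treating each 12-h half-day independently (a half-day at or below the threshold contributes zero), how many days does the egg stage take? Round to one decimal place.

Day half: max(0, 25.2 − 13.9) × 0.5 = 11.3 × 0.5 = 5.65 DD.
Night half: max(0, 17.3 − 13.9) × 0.5 = 3.4 × 0.5 = 1.70 DD.
Per 24 h: 7.35 DD/day.
Duration = 216 / 7.35 = 29.388 ≈ 29.4 days.

29.4 days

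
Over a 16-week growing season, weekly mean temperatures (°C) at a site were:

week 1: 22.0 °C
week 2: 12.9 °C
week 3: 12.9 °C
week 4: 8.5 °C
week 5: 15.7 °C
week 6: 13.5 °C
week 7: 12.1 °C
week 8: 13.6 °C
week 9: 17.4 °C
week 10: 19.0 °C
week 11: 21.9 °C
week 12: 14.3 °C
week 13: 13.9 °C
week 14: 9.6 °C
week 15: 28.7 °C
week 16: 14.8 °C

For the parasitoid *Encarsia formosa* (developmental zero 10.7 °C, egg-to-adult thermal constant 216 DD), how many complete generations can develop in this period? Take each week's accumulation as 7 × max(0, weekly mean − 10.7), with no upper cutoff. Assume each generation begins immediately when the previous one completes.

2 generations

Weekly DD (7 × max(0, T̄ − 10.7)): 79.1, 15.4, 15.4, 0.0, 35.0, 19.6, 9.8, 20.3, 46.9, 58.1, 78.4, 25.2, 22.4, 0.0, 126.0, 28.7.
Season total = 580.3 DD.
Complete generations = ⌊580.3 / 216⌋ = 2.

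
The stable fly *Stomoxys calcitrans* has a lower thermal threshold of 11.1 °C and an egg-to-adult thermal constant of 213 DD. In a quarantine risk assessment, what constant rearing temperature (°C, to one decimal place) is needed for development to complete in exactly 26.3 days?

19.2 °C

Required daily accumulation = 213 / 26.3 = 8.099 DD/day.
T = T_base + 8.099 = 11.1 + 8.099 = 19.199 ≈ 19.2 °C.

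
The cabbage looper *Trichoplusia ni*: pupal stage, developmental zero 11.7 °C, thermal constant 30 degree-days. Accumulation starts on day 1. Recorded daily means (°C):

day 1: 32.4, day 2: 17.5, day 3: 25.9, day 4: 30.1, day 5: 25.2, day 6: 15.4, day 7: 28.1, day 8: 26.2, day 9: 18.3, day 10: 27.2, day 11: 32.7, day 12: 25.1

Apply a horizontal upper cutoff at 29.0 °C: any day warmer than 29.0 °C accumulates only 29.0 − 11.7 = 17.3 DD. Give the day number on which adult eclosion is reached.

Daily DD above 11.7 °C (capped at 17.3): 17.3, 5.8, 14.2, 17.3, 13.5, 3.7, 16.4, 14.5, 6.6, 15.5, 17.3, 13.4.
Cumulative: 17.3, 23.1, 37.3, 54.6, 68.1, 71.8, 88.2, 102.7, 109.3, 124.8, 142.1, 155.5.
The total first reaches 30 DD on day 3.

day 3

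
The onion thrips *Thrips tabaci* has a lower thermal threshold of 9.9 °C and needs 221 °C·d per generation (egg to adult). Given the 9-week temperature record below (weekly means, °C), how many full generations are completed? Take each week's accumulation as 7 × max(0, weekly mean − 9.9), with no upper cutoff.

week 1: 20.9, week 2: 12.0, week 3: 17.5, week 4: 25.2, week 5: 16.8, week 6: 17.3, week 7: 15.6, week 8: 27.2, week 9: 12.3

2 generations

Weekly DD (7 × max(0, T̄ − 9.9)): 77.0, 14.7, 53.2, 107.1, 48.3, 51.8, 39.9, 121.1, 16.8.
Season total = 529.9 DD.
Complete generations = ⌊529.9 / 221⌋ = 2.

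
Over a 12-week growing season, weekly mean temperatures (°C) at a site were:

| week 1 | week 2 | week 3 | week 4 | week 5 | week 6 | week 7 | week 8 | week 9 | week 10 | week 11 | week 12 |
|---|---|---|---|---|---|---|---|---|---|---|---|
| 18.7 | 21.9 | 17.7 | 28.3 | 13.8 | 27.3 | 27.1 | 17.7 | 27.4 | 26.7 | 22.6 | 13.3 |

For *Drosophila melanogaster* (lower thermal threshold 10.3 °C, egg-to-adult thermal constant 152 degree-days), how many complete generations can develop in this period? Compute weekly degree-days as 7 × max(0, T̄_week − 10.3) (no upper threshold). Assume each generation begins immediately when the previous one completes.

6 generations

Weekly DD (7 × max(0, T̄ − 10.3)): 58.8, 81.2, 51.8, 126.0, 24.5, 119.0, 117.6, 51.8, 119.7, 114.8, 86.1, 21.0.
Season total = 972.3 DD.
Complete generations = ⌊972.3 / 152⌋ = 6.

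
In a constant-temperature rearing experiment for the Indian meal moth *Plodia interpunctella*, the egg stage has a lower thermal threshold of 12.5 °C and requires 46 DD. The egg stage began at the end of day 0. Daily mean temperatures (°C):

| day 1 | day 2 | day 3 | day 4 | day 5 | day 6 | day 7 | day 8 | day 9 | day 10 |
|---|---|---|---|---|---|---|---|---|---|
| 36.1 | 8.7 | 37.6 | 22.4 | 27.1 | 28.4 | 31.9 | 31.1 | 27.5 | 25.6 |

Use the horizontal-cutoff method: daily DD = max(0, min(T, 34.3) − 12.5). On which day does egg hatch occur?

day 4

Daily DD above 12.5 °C (capped at 21.8): 21.8, 0.0, 21.8, 9.9, 14.6, 15.9, 19.4, 18.6, 15.0, 13.1.
Cumulative: 21.8, 21.8, 43.6, 53.5, 68.1, 84.0, 103.4, 122.0, 137.0, 150.1.
The total first reaches 46 DD on day 4.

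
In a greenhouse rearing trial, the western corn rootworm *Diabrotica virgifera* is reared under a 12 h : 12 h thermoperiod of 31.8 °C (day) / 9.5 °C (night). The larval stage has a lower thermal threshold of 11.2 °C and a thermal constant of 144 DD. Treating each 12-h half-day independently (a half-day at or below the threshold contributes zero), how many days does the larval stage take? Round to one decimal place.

Day half: max(0, 31.8 − 11.2) × 0.5 = 20.6 × 0.5 = 10.30 DD.
Night half: max(0, 9.5 − 11.2) × 0.5 = 0.0 × 0.5 = 0.00 DD.
Per 24 h: 10.30 DD/day.
Duration = 144 / 10.30 = 13.981 ≈ 14.0 days.

14.0 days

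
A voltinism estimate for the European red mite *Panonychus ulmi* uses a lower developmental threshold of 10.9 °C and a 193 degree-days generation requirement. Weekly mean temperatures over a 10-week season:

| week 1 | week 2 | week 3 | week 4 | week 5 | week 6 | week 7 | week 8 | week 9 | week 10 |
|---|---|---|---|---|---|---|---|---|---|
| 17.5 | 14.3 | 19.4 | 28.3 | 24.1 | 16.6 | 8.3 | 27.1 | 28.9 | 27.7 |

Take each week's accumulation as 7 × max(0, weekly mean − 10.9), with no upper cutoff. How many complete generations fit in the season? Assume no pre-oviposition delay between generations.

3 generations

Weekly DD (7 × max(0, T̄ − 10.9)): 46.2, 23.8, 59.5, 121.8, 92.4, 39.9, 0.0, 113.4, 126.0, 117.6.
Season total = 740.6 DD.
Complete generations = ⌊740.6 / 193⌋ = 3.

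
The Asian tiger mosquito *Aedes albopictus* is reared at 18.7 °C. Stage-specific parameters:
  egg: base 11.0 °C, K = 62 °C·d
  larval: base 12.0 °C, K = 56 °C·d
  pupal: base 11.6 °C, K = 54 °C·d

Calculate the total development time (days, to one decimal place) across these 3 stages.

24.0 days

egg: 62 / (18.7 − 11.0) = 62 / 7.7 = 8.052 d.
larval: 56 / (18.7 − 12.0) = 56 / 6.7 = 8.358 d.
pupal: 54 / (18.7 − 11.6) = 54 / 7.1 = 7.606 d.
Sum = 24.016 ≈ 24.0 days.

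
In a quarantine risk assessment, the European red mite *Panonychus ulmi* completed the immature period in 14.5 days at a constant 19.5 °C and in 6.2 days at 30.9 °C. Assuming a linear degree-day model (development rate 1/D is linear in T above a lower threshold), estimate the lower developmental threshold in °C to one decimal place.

Linear rate model ⇒ the product D·(T − T_b) is constant across temperatures.
14.5·(19.5 − T_b) = 6.2·(30.9 − T_b)
T_b = (14.5·19.5 − 6.2·30.9) / (14.5 − 6.2) = 91.17 / 8.3 = 10.984 °C ≈ 11.0 °C.

11.0 °C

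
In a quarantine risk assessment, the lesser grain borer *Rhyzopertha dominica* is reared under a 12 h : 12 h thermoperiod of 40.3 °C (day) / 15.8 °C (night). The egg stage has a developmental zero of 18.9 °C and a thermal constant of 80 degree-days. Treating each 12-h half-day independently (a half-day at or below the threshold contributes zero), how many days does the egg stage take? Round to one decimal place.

Day half: max(0, 40.3 − 18.9) × 0.5 = 21.4 × 0.5 = 10.70 DD.
Night half: max(0, 15.8 − 18.9) × 0.5 = 0.0 × 0.5 = 0.00 DD.
Per 24 h: 10.70 DD/day.
Duration = 80 / 10.70 = 7.477 ≈ 7.5 days.

7.5 days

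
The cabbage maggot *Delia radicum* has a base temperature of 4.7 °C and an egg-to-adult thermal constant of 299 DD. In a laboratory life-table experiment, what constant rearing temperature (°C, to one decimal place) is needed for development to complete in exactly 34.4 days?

Required daily accumulation = 299 / 34.4 = 8.692 DD/day.
T = T_base + 8.692 = 4.7 + 8.692 = 13.392 ≈ 13.4 °C.

13.4 °C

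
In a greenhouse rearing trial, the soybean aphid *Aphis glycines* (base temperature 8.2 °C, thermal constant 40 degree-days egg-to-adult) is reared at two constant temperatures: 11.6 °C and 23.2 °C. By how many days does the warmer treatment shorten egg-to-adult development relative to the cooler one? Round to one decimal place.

At 11.6 °C: 40 / (11.6 − 8.2) = 40 / 3.4 = 11.765 d.
At 23.2 °C: 40 / (23.2 − 8.2) = 40 / 15.0 = 2.667 d.
Difference = |11.765 − 2.667| = 9.098 ≈ 9.1 days.

9.1 days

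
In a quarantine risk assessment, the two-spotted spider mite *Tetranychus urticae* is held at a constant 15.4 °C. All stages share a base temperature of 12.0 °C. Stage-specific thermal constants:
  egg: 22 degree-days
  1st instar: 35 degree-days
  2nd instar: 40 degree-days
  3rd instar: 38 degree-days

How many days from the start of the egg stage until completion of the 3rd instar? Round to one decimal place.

Daily accumulation at 15.4 °C = 15.4 − 12.0 = 3.4 DD/day.
Total K = 22 + 35 + 40 + 38 = 135 DD.
Total duration = 135 / 3.4 = 39.706 ≈ 39.7 days.

39.7 days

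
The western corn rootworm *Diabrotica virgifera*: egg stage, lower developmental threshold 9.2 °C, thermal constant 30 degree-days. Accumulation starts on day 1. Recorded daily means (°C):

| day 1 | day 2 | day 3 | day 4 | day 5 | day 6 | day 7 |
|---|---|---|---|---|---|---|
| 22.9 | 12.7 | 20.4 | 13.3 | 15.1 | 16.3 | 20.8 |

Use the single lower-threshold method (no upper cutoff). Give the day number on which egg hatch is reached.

Daily DD above 9.2 °C: 13.7, 3.5, 11.2, 4.1, 5.9, 7.1, 11.6.
Cumulative: 13.7, 17.2, 28.4, 32.5, 38.4, 45.5, 57.1.
The total first reaches 30 DD on day 4.

day 4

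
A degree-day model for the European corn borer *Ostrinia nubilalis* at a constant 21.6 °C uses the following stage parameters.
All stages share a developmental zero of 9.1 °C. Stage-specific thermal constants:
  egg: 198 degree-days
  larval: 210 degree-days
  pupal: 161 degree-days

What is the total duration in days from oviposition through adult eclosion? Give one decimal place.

45.5 days

Daily accumulation at 21.6 °C = 21.6 − 9.1 = 12.5 DD/day.
Total K = 198 + 210 + 161 = 569 DD.
Total duration = 569 / 12.5 = 45.520 ≈ 45.5 days.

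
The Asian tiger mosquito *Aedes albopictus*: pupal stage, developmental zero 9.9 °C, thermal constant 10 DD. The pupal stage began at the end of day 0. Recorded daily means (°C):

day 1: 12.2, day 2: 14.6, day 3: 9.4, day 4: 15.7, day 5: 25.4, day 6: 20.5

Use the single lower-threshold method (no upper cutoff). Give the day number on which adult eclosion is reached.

Daily DD above 9.9 °C: 2.3, 4.7, 0.0, 5.8, 15.5, 10.6.
Cumulative: 2.3, 7.0, 7.0, 12.8, 28.3, 38.9.
The total first reaches 10 DD on day 4.

day 4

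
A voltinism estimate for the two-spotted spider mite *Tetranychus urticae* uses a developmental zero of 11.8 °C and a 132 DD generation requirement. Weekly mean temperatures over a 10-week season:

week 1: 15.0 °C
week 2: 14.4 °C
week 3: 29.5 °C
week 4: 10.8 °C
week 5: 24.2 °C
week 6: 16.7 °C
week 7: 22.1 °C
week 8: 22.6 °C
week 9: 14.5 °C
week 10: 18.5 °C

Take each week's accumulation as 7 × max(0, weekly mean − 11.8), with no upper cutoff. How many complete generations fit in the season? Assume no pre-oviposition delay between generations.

Weekly DD (7 × max(0, T̄ − 11.8)): 22.4, 18.2, 123.9, 0.0, 86.8, 34.3, 72.1, 75.6, 18.9, 46.9.
Season total = 499.1 DD.
Complete generations = ⌊499.1 / 132⌋ = 3.

3 generations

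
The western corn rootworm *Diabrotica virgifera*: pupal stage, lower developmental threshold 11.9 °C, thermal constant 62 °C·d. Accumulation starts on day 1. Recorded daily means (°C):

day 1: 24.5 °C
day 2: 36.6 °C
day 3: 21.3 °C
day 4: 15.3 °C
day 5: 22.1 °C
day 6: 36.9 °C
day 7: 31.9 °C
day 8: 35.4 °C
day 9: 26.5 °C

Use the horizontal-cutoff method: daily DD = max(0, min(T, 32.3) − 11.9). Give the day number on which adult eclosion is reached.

Daily DD above 11.9 °C (capped at 20.4): 12.6, 20.4, 9.4, 3.4, 10.2, 20.4, 20.0, 20.4, 14.6.
Cumulative: 12.6, 33.0, 42.4, 45.8, 56.0, 76.4, 96.4, 116.8, 131.4.
The total first reaches 62 DD on day 6.

day 6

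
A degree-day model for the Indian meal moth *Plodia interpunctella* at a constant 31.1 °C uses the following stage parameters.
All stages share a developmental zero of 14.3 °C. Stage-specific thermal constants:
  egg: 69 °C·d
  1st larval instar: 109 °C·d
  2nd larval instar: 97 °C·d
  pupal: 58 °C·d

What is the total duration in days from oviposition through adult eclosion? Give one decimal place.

19.8 days

Daily accumulation at 31.1 °C = 31.1 − 14.3 = 16.8 DD/day.
Total K = 69 + 109 + 97 + 58 = 333 DD.
Total duration = 333 / 16.8 = 19.821 ≈ 19.8 days.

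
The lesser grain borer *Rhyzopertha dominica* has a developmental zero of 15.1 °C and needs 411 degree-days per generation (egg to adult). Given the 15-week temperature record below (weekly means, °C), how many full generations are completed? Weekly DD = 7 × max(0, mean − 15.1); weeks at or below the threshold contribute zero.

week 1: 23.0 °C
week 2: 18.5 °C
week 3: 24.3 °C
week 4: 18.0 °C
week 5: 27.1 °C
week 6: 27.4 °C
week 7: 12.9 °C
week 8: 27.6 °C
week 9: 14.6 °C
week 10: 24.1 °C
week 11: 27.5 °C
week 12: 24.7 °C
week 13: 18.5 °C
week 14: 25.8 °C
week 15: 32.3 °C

2 generations

Weekly DD (7 × max(0, T̄ − 15.1)): 55.3, 23.8, 64.4, 20.3, 84.0, 86.1, 0.0, 87.5, 0.0, 63.0, 86.8, 67.2, 23.8, 74.9, 120.4.
Season total = 857.5 DD.
Complete generations = ⌊857.5 / 411⌋ = 2.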